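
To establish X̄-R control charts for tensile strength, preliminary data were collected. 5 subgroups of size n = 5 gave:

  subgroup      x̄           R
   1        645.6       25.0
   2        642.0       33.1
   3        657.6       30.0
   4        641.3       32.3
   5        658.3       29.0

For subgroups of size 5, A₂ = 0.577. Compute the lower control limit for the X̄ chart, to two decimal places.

X̄̄ = (645.6 + 642.0 + 657.6 + 641.3 + 658.3) / 5 = 3244.8000 / 5 = 648.9600
R̄ = (25.0 + 33.1 + 30.0 + 32.3 + 29.0) / 5 = 149.4000 / 5 = 29.8800
LCL = X̄̄ − A₂·R̄ = 648.9600 − 0.577 × 29.8800 = 631.7192

631.72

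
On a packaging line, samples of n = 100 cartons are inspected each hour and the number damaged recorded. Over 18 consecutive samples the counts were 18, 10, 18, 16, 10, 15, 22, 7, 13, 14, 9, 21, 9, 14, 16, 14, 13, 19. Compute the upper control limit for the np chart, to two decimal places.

p̄ = Σdᵢ / (k·n) = 258 / (18 × 100) = 0.14333
UCL = np̄ + 3·√(np̄(1−p̄)) = 14.3333 + 3 × √(14.3333×0.85667) = 14.3333 + 3 × 3.5041 = 24.8457

24.85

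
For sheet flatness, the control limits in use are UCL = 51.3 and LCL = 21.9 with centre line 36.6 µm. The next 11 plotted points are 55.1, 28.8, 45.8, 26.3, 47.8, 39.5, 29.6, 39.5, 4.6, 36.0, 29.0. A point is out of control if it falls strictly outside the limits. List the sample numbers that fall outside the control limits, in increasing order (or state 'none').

Compare each point to [21.9, 51.3]: sample 1 = 55.1 > UCL; sample 9 = 4.6 < LCL.

1, 9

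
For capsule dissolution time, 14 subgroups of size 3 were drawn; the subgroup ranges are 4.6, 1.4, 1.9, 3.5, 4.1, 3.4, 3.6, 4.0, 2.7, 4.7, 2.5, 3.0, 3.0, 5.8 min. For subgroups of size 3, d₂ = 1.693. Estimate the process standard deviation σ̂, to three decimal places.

2.034

R̄ = (4.6 + 1.4 + 1.9 + 3.5 + 4.1 + 3.4 + 3.6 + 4.0 + 2.7 + 4.7 + 2.5 + 3.0 + 3.0 + 5.8) / 14 = 3.4429
σ̂ = R̄ / d₂ = 3.4429 / 1.693 = 2.0336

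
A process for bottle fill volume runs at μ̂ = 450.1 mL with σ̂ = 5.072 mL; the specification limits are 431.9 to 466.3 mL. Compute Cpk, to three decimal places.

1.065

Cpu = (USL − μ̂) / (3σ̂) = (466.3 − 450.1) / (3 × 5.072) = 1.0647; Cpl = (μ̂ − LSL) / (3σ̂) = (450.1 − 431.9) / (3 × 5.072) = 1.1961; Cpk = min(Cpu, Cpl) = 1.0647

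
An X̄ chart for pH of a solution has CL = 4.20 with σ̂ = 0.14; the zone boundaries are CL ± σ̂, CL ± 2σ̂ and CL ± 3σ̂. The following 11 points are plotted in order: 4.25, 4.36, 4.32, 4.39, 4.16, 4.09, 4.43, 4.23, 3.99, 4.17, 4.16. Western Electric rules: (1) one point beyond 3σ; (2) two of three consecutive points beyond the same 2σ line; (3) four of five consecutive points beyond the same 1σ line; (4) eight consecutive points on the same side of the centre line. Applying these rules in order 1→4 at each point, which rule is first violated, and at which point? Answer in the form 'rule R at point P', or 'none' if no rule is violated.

none

Zone of each point (C = within 1σ̂, B = 1σ̂–2σ̂, A = 2σ̂–3σ̂, * = beyond 3σ̂; sign = side of CL): 1:+C, 2:+B, 3:+C, 4:+B, 5:-C, 6:-C, 7:+B, 8:+C, 9:-B, 10:-C, 11:-C
No rule fires across all 11 points.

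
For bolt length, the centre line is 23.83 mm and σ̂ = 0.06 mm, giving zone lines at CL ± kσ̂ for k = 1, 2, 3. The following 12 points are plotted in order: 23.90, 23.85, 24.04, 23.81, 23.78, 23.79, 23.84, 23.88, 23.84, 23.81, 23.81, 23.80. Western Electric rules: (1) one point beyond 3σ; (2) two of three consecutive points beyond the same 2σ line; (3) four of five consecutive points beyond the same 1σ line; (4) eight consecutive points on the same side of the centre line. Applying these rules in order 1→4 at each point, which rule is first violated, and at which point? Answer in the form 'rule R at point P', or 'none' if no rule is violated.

Zone of each point (C = within 1σ̂, B = 1σ̂–2σ̂, A = 2σ̂–3σ̂, * = beyond 3σ̂; sign = side of CL): 1:+B, 2:+C, 3:+*, 4:-C, 5:-C, 6:-C, 7:+C, 8:+C, 9:+C, 10:-C, 11:-C, 12:-C
Rule 1 (one point beyond the 3σ limits) is satisfied at point 3.

rule 1 at point 3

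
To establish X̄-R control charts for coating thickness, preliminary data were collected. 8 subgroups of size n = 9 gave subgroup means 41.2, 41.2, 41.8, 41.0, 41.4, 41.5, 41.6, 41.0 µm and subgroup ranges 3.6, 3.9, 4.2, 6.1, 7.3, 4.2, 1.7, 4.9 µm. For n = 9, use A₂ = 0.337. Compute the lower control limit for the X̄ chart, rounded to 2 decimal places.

39.83

X̄̄ = (41.2 + 41.2 + 41.8 + 41.0 + 41.4 + 41.5 + 41.6 + 41.0) / 8 = 330.7000 / 8 = 41.3375
R̄ = (3.6 + 3.9 + 4.2 + 6.1 + 7.3 + 4.2 + 1.7 + 4.9) / 8 = 35.9000 / 8 = 4.4875
LCL = X̄̄ − A₂·R̄ = 41.3375 − 0.337 × 4.4875 = 39.8252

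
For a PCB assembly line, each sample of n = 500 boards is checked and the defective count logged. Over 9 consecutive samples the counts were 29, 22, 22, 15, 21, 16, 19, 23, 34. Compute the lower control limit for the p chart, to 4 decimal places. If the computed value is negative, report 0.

p̄ = Σdᵢ / (k·n) = 201 / (9 × 500) = 0.04467
LCL = p̄ − 3·√(p̄(1−p̄)/n) = 0.04467 − 3 × 0.00924 = 0.01695

0.0170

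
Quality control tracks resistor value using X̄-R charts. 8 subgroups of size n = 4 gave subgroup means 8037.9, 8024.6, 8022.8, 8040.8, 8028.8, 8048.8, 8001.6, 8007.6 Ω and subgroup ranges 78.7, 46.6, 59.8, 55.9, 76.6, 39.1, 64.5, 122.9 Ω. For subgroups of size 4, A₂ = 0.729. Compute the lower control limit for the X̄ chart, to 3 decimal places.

7977.031

X̄̄ = (8037.9 + 8024.6 + 8022.8 + 8040.8 + 8028.8 + 8048.8 + 8001.6 + 8007.6) / 8 = 64212.9000 / 8 = 8026.6125
R̄ = (78.7 + 46.6 + 59.8 + 55.9 + 76.6 + 39.1 + 64.5 + 122.9) / 8 = 544.1000 / 8 = 68.0125
LCL = X̄̄ − A₂·R̄ = 8026.6125 − 0.729 × 68.0125 = 7977.0314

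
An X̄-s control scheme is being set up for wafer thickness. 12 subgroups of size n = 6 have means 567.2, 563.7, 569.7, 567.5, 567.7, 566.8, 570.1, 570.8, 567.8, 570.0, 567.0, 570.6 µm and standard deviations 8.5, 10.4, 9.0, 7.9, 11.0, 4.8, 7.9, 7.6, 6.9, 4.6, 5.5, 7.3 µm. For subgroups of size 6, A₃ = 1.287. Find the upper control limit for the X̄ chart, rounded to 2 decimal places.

X̄̄ = (567.2 + 563.7 + 569.7 + 567.5 + 567.7 + 566.8 + 570.1 + 570.8 + 567.8 + 570.0 + 567.0 + 570.6) / 12 = 568.2417
s̄ = (8.5 + 10.4 + 9.0 + 7.9 + 11.0 + 4.8 + 7.9 + 7.6 + 6.9 + 4.6 + 5.5 + 7.3) / 12 = 7.6167
UCL = X̄̄ + A₃·s̄ = 568.2417 + 1.287 × 7.6167 = 578.0443

578.04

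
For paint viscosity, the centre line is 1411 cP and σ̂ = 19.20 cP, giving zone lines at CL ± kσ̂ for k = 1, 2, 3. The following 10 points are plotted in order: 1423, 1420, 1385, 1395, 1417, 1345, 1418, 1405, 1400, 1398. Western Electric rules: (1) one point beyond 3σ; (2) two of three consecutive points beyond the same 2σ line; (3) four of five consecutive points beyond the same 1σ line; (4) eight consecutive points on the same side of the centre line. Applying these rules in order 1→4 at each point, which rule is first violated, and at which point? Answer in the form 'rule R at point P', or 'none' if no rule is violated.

Zone of each point (C = within 1σ̂, B = 1σ̂–2σ̂, A = 2σ̂–3σ̂, * = beyond 3σ̂; sign = side of CL): 1:+C, 2:+C, 3:-B, 4:-C, 5:+C, 6:-*, 7:+C, 8:-C, 9:-C, 10:-C
Rule 1 (one point beyond the 3σ limits) is satisfied at point 6.

rule 1 at point 6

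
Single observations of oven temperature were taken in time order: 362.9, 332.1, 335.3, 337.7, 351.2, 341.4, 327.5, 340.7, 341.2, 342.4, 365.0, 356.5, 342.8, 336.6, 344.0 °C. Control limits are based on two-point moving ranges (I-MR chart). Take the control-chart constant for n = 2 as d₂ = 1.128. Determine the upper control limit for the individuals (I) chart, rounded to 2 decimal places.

X̄ = (362.9 + 332.1 + 335.3 + 337.7 + 351.2 + 341.4 + 327.5 + 340.7 + 341.2 + 342.4 + 365.0 + 356.5 + 342.8 + 336.6 + 344.0) / 15 = 343.8200
Moving ranges: 30.8, 3.2, 2.4, 13.5, 9.8, 13.9, 13.2, 0.5, 1.2, 22.6, 8.5, 13.7, 6.2, 7.4; M̄R̄ = 146.9000 / 14 = 10.4929
UCL = X̄ + 3·M̄R̄/d₂ = 343.8200 + 3 × 10.4929 / 1.128 = 371.7265

371.73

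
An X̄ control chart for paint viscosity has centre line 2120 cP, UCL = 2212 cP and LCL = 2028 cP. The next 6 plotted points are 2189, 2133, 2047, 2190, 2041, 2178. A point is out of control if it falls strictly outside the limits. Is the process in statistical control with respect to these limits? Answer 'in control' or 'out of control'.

All 6 points lie within [2028, 2212].

in control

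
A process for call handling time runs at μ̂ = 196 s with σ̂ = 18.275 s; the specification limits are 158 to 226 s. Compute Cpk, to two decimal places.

Cpu = (USL − μ̂) / (3σ̂) = (226 − 196) / (3 × 18.275) = 0.5472; Cpl = (μ̂ − LSL) / (3σ̂) = (196 − 158) / (3 × 18.275) = 0.6931; Cpk = min(Cpu, Cpl) = 0.5472

0.55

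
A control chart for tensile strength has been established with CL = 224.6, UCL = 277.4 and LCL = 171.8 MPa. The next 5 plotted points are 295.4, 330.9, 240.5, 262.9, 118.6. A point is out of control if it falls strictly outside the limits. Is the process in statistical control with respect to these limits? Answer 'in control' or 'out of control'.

Compare each point to [171.8, 277.4]: sample 1 = 295.4 > UCL; sample 2 = 330.9 > UCL; sample 5 = 118.6 < LCL.

out of control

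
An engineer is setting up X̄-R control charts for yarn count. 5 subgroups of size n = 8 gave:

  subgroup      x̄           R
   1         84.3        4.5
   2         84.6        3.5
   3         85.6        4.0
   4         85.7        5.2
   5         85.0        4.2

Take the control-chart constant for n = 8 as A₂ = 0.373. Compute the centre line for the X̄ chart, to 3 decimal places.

X̄̄ = (84.3 + 84.6 + 85.6 + 85.7 + 85.0) / 5 = 425.2000 / 5 = 85.0400
CL = X̄̄ = 85.0400

85.040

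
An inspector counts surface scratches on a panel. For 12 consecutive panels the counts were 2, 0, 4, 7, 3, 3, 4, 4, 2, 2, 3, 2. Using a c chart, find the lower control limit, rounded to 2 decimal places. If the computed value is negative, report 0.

0.00

c̄ = (2 + 0 + 4 + 7 + 3 + 3 + 4 + 4 + 2 + 2 + 3 + 2) / 12 = 36 / 12 = 3.0000
LCL = c̄ − 3√c̄ = 3.0000 − 3 × 1.7321 = -2.1962 → 0 (cannot be negative)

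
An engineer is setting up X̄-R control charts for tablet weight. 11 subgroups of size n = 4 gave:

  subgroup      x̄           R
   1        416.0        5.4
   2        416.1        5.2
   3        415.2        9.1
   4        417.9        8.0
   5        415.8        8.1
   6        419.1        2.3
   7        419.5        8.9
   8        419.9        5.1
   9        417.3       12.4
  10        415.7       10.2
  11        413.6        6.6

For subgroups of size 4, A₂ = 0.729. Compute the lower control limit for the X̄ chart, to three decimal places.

411.530

X̄̄ = (416.0 + 416.1 + 415.2 + 417.9 + 415.8 + 419.1 + 419.5 + 419.9 + 417.3 + 415.7 + 413.6) / 11 = 4586.1000 / 11 = 416.9182
R̄ = (5.4 + 5.2 + 9.1 + 8.0 + 8.1 + 2.3 + 8.9 + 5.1 + 12.4 + 10.2 + 6.6) / 11 = 81.3000 / 11 = 7.3909
LCL = X̄̄ − A₂·R̄ = 416.9182 − 0.729 × 7.3909 = 411.5302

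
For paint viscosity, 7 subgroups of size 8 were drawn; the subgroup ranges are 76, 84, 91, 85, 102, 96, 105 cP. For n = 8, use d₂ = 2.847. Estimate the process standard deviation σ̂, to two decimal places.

32.06

R̄ = (76 + 84 + 91 + 85 + 102 + 96 + 105) / 7 = 91.2857
σ̂ = R̄ / d₂ = 91.2857 / 2.847 = 32.0638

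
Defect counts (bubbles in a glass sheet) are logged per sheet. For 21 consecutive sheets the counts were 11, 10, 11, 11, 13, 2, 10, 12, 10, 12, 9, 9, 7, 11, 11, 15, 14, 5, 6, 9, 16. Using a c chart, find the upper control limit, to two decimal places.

19.77

c̄ = (11 + 10 + 11 + 11 + 13 + 2 + 10 + 12 + 10 + 12 + 9 + 9 + 7 + 11 + 11 + 15 + 14 + 5 + 6 + 9 + 16) / 21 = 214 / 21 = 10.1905
UCL = c̄ + 3√c̄ = 10.1905 + 3 × √10.1905 = 10.1905 + 3 × 3.1923 = 19.7672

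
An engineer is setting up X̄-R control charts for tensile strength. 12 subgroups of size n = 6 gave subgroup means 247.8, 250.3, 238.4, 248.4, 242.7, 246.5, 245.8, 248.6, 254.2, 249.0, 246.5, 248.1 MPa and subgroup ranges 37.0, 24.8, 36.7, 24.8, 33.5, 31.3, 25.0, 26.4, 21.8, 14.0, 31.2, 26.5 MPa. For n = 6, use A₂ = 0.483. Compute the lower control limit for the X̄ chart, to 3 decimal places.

X̄̄ = (247.8 + 250.3 + 238.4 + 248.4 + 242.7 + 246.5 + 245.8 + 248.6 + 254.2 + 249.0 + 246.5 + 248.1) / 12 = 2966.3000 / 12 = 247.1917
R̄ = (37.0 + 24.8 + 36.7 + 24.8 + 33.5 + 31.3 + 25.0 + 26.4 + 21.8 + 14.0 + 31.2 + 26.5) / 12 = 333.0000 / 12 = 27.7500
LCL = X̄̄ − A₂·R̄ = 247.1917 − 0.483 × 27.7500 = 233.7884

233.788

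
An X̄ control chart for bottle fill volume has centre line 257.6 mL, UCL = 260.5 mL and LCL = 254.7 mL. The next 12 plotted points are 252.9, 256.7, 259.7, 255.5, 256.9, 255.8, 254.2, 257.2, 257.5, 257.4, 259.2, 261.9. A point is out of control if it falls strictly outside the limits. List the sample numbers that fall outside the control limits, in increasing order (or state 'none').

Compare each point to [254.7, 260.5]: sample 1 = 252.9 < LCL; sample 7 = 254.2 < LCL; sample 12 = 261.9 > UCL.

1, 7, 12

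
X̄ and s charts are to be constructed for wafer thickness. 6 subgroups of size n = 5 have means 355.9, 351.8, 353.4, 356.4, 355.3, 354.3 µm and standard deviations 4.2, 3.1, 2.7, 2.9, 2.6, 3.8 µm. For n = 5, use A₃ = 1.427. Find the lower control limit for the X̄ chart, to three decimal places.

X̄̄ = (355.9 + 351.8 + 353.4 + 356.4 + 355.3 + 354.3) / 6 = 354.5167
s̄ = (4.2 + 3.1 + 2.7 + 2.9 + 2.6 + 3.8) / 6 = 3.2167
LCL = X̄̄ − A₃·s̄ = 354.5167 − 1.427 × 3.2167 = 349.9265

349.926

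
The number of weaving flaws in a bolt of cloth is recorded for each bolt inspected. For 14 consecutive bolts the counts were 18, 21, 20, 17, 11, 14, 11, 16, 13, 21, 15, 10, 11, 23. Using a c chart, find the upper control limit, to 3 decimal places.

c̄ = (18 + 21 + 20 + 17 + 11 + 14 + 11 + 16 + 13 + 21 + 15 + 10 + 11 + 23) / 14 = 221 / 14 = 15.7857
UCL = c̄ + 3√c̄ = 15.7857 + 3 × √15.7857 = 15.7857 + 3 × 3.9731 = 27.7051

27.705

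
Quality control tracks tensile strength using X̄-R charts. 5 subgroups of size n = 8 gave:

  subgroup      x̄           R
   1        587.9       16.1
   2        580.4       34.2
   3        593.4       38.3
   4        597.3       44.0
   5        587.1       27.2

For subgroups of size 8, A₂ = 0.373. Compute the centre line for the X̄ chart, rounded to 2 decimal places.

589.22

X̄̄ = (587.9 + 580.4 + 593.4 + 597.3 + 587.1) / 5 = 2946.1000 / 5 = 589.2200
CL = X̄̄ = 589.2200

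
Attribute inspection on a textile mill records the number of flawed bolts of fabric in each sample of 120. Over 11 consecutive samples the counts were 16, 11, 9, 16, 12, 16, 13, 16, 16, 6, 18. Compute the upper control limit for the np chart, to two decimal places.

23.94

p̄ = Σdᵢ / (k·n) = 149 / (11 × 120) = 0.11288
UCL = np̄ + 3·√(np̄(1−p̄)) = 13.5455 + 3 × √(13.5455×0.88712) = 13.5455 + 3 × 3.4665 = 23.9449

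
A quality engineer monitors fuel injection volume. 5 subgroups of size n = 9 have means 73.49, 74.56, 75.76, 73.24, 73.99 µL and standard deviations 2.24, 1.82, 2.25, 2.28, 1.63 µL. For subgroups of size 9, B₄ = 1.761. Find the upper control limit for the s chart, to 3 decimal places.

3.599

s̄ = (2.24 + 1.82 + 2.25 + 2.28 + 1.63) / 5 = 2.0440
UCL_s = B₄·s̄ = 1.761 × 2.0440 = 3.5995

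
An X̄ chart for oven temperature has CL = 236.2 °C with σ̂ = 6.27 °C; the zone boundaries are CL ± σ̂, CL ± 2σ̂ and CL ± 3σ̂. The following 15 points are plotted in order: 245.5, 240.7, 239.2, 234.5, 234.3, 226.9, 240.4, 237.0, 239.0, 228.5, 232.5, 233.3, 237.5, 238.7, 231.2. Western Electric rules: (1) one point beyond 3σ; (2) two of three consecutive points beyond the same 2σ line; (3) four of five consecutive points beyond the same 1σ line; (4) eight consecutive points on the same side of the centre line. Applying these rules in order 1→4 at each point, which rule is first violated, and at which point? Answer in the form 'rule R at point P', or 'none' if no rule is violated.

Zone of each point (C = within 1σ̂, B = 1σ̂–2σ̂, A = 2σ̂–3σ̂, * = beyond 3σ̂; sign = side of CL): 1:+B, 2:+C, 3:+C, 4:-C, 5:-C, 6:-B, 7:+C, 8:+C, 9:+C, 10:-B, 11:-C, 12:-C, 13:+C, 14:+C, 15:-C
No rule fires across all 15 points.

none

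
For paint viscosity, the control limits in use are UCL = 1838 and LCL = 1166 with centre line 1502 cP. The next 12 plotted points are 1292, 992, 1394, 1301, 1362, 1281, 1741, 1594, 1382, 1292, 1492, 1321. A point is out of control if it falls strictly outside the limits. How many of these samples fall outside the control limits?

1

Compare each point to [1166, 1838]: sample 2 = 992 < LCL.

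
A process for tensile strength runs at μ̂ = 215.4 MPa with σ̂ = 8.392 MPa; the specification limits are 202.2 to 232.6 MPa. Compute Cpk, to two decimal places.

0.52

Cpu = (USL − μ̂) / (3σ̂) = (232.6 − 215.4) / (3 × 8.392) = 0.6832; Cpl = (μ̂ − LSL) / (3σ̂) = (215.4 − 202.2) / (3 × 8.392) = 0.5243; Cpk = min(Cpu, Cpl) = 0.5243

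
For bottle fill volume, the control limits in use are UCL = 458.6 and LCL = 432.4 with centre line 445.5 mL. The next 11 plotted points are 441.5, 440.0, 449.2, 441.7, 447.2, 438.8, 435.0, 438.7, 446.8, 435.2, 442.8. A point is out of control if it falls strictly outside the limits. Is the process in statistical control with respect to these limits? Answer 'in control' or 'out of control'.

in control

All 11 points lie within [432.4, 458.6].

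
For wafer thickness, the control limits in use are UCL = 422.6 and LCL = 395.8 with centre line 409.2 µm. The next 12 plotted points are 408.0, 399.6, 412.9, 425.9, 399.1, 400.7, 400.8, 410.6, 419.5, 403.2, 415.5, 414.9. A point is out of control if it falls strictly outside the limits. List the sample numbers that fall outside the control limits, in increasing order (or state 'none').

4

Compare each point to [395.8, 422.6]: sample 4 = 425.9 > UCL.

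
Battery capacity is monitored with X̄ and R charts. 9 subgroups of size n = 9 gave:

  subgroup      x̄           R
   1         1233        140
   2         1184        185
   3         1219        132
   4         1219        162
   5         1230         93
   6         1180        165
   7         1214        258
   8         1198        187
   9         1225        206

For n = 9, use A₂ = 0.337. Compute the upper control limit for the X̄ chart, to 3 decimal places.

1268.548

X̄̄ = (1233 + 1184 + 1219 + 1219 + 1230 + 1180 + 1214 + 1198 + 1225) / 9 = 10902.0000 / 9 = 1211.3333
R̄ = (140 + 185 + 132 + 162 + 93 + 165 + 258 + 187 + 206) / 9 = 1528.0000 / 9 = 169.7778
UCL = X̄̄ + A₂·R̄ = 1211.3333 + 0.337 × 169.7778 = 1268.5484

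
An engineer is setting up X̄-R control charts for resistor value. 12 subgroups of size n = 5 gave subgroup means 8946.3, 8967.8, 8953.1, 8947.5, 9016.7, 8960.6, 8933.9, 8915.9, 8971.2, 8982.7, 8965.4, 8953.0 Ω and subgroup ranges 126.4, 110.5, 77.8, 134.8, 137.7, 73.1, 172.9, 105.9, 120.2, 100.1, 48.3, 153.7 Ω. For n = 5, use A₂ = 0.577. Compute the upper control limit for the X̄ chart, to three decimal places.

9024.969

X̄̄ = (8946.3 + 8967.8 + 8953.1 + 8947.5 + 9016.7 + 8960.6 + 8933.9 + 8915.9 + 8971.2 + 8982.7 + 8965.4 + 8953.0) / 12 = 107514.1000 / 12 = 8959.5083
R̄ = (126.4 + 110.5 + 77.8 + 134.8 + 137.7 + 73.1 + 172.9 + 105.9 + 120.2 + 100.1 + 48.3 + 153.7) / 12 = 1361.4000 / 12 = 113.4500
UCL = X̄̄ + A₂·R̄ = 8959.5083 + 0.577 × 113.4500 = 9024.9690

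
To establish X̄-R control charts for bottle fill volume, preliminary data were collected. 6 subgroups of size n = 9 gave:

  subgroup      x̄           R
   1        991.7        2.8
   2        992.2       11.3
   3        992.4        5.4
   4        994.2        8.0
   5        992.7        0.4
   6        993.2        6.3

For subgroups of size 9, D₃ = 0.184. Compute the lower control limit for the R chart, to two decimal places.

1.05

R̄ = (2.8 + 11.3 + 5.4 + 8.0 + 0.4 + 6.3) / 6 = 34.2000 / 6 = 5.7000
LCL_R = D₃·R̄ = 0.184 × 5.7000 = 1.0488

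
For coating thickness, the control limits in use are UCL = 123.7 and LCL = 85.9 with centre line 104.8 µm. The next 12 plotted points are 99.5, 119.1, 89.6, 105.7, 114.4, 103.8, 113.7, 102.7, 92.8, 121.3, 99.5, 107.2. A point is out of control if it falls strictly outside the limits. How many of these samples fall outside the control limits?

All 12 points lie within [85.9, 123.7].

0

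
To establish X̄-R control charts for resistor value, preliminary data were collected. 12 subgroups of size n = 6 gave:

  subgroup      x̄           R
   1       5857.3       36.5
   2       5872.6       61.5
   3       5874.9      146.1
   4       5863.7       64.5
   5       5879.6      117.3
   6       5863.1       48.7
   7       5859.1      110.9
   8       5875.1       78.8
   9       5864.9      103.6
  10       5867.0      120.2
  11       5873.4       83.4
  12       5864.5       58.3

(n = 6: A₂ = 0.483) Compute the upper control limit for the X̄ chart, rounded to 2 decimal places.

X̄̄ = (5857.3 + 5872.6 + 5874.9 + 5863.7 + 5879.6 + 5863.1 + 5859.1 + 5875.1 + 5864.9 + 5867.0 + 5873.4 + 5864.5) / 12 = 70415.2000 / 12 = 5867.9333
R̄ = (36.5 + 61.5 + 146.1 + 64.5 + 117.3 + 48.7 + 110.9 + 78.8 + 103.6 + 120.2 + 83.4 + 58.3) / 12 = 1029.8000 / 12 = 85.8167
UCL = X̄̄ + A₂·R̄ = 5867.9333 + 0.483 × 85.8167 = 5909.3828

5909.38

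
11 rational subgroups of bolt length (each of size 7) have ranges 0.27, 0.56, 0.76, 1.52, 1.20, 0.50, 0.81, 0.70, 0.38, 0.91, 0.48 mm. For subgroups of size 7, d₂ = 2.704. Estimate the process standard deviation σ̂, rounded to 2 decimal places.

R̄ = (0.27 + 0.56 + 0.76 + 1.52 + 1.20 + 0.50 + 0.81 + 0.70 + 0.38 + 0.91 + 0.48) / 11 = 0.7355
σ̂ = R̄ / d₂ = 0.7355 / 2.704 = 0.2720

0.27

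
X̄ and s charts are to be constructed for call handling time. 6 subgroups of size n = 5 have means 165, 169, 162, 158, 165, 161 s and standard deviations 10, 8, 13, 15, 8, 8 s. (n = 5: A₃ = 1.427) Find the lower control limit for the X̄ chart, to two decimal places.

148.59

X̄̄ = (165 + 169 + 162 + 158 + 165 + 161) / 6 = 163.3333
s̄ = (10 + 8 + 13 + 15 + 8 + 8) / 6 = 10.3333
LCL = X̄̄ − A₃·s̄ = 163.3333 − 1.427 × 10.3333 = 148.5877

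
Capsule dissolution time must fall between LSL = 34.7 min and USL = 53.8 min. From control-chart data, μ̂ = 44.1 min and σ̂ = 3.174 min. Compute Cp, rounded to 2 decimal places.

1.00

Cp = (USL − LSL) / (6σ̂) = (53.8 − 34.7) / (6 × 3.174) = 19.1000 / 19.0440 = 1.0029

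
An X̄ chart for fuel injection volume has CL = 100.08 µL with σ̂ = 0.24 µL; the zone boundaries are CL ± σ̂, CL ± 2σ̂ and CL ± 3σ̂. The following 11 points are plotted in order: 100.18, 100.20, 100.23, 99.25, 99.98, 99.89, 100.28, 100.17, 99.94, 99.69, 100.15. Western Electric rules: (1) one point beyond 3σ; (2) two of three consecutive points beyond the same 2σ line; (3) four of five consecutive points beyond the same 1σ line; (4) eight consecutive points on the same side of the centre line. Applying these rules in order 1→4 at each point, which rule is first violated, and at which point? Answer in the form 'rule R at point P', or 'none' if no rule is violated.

Zone of each point (C = within 1σ̂, B = 1σ̂–2σ̂, A = 2σ̂–3σ̂, * = beyond 3σ̂; sign = side of CL): 1:+C, 2:+C, 3:+C, 4:-*, 5:-C, 6:-C, 7:+C, 8:+C, 9:-C, 10:-B, 11:+C
Rule 1 (one point beyond the 3σ limits) is satisfied at point 4.

rule 1 at point 4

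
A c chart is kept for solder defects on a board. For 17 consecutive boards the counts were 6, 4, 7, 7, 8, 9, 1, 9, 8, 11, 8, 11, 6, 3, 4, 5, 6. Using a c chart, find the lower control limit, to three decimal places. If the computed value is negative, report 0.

c̄ = (6 + 4 + 7 + 7 + 8 + 9 + 1 + 9 + 8 + 11 + 8 + 11 + 6 + 3 + 4 + 5 + 6) / 17 = 113 / 17 = 6.6471
LCL = c̄ − 3√c̄ = 6.6471 − 3 × 2.5782 = -1.0875 → 0 (cannot be negative)

0.000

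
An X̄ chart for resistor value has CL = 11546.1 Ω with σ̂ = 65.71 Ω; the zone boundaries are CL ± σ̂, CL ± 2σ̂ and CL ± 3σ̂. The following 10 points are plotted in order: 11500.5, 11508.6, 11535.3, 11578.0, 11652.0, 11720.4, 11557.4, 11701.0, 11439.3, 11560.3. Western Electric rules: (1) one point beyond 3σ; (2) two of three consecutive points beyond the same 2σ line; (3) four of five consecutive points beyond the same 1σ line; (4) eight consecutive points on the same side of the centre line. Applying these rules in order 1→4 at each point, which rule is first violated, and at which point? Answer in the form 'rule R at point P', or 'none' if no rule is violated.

Zone of each point (C = within 1σ̂, B = 1σ̂–2σ̂, A = 2σ̂–3σ̂, * = beyond 3σ̂; sign = side of CL): 1:-C, 2:-C, 3:-C, 4:+C, 5:+B, 6:+A, 7:+C, 8:+A, 9:-B, 10:+C
Rule 2 (two of three consecutive points beyond the same 2σ limit) is satisfied at point 8.

rule 2 at point 8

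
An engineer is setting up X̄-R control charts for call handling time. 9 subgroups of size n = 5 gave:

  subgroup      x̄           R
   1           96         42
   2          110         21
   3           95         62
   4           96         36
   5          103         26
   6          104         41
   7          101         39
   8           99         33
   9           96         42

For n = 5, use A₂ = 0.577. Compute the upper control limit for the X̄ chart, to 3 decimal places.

X̄̄ = (96 + 110 + 95 + 96 + 103 + 104 + 101 + 99 + 96) / 9 = 900.0000 / 9 = 100.0000
R̄ = (42 + 21 + 62 + 36 + 26 + 41 + 39 + 33 + 42) / 9 = 342.0000 / 9 = 38.0000
UCL = X̄̄ + A₂·R̄ = 100.0000 + 0.577 × 38.0000 = 121.9260

121.926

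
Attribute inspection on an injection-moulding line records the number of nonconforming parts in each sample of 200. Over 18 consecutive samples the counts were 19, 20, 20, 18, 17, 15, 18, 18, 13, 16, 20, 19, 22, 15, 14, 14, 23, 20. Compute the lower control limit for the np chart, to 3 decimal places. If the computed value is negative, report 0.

p̄ = Σdᵢ / (k·n) = 321 / (18 × 200) = 0.08917
LCL = np̄ − 3·√(np̄(1−p̄)) = 17.8333 − 3 × 4.0303 = 5.7425

5.742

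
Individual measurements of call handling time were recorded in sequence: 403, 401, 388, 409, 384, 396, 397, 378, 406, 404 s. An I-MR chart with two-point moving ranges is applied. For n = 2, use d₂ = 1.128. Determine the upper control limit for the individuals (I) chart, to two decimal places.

432.95

X̄ = (403 + 401 + 388 + 409 + 384 + 396 + 397 + 378 + 406 + 404) / 10 = 396.6000
Moving ranges: 2, 13, 21, 25, 12, 1, 19, 28, 2; M̄R̄ = 123.0000 / 9 = 13.6667
UCL = X̄ + 3·M̄R̄/d₂ = 396.6000 + 3 × 13.6667 / 1.128 = 432.9475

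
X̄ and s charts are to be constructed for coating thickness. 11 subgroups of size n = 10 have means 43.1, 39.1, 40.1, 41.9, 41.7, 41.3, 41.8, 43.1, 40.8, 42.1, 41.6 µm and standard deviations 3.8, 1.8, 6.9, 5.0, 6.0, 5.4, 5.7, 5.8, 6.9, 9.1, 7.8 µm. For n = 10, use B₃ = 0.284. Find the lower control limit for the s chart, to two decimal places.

1.66

s̄ = (3.8 + 1.8 + 6.9 + 5.0 + 6.0 + 5.4 + 5.7 + 5.8 + 6.9 + 9.1 + 7.8) / 11 = 5.8364
LCL_s = B₃·s̄ = 0.284 × 5.8364 = 1.6575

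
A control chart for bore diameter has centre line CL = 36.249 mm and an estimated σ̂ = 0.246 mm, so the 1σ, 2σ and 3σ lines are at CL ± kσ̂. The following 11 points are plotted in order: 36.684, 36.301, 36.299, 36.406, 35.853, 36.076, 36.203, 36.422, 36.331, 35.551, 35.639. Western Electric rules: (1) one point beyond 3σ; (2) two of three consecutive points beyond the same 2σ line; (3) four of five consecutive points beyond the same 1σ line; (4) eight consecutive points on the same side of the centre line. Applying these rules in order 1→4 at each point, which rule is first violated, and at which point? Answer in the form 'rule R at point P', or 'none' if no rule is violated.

Zone of each point (C = within 1σ̂, B = 1σ̂–2σ̂, A = 2σ̂–3σ̂, * = beyond 3σ̂; sign = side of CL): 1:+B, 2:+C, 3:+C, 4:+C, 5:-B, 6:-C, 7:-C, 8:+C, 9:+C, 10:-A, 11:-A
Rule 2 (two of three consecutive points beyond the same 2σ limit) is satisfied at point 11.

rule 2 at point 11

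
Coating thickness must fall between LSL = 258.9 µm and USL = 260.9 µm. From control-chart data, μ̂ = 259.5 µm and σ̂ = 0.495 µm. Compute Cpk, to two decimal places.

Cpu = (USL − μ̂) / (3σ̂) = (260.9 − 259.5) / (3 × 0.495) = 0.9428; Cpl = (μ̂ − LSL) / (3σ̂) = (259.5 − 258.9) / (3 × 0.495) = 0.4040; Cpk = min(Cpu, Cpl) = 0.4040

0.40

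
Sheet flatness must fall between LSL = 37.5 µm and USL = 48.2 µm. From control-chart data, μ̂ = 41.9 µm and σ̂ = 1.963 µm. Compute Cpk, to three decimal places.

0.747

Cpu = (USL − μ̂) / (3σ̂) = (48.2 − 41.9) / (3 × 1.963) = 1.0698; Cpl = (μ̂ − LSL) / (3σ̂) = (41.9 − 37.5) / (3 × 1.963) = 0.7472; Cpk = min(Cpu, Cpl) = 0.7472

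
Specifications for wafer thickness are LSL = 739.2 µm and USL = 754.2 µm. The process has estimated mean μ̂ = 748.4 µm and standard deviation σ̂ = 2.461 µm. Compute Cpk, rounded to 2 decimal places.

Cpu = (USL − μ̂) / (3σ̂) = (754.2 − 748.4) / (3 × 2.461) = 0.7856; Cpl = (μ̂ − LSL) / (3σ̂) = (748.4 − 739.2) / (3 × 2.461) = 1.2461; Cpk = min(Cpu, Cpl) = 0.7856

0.79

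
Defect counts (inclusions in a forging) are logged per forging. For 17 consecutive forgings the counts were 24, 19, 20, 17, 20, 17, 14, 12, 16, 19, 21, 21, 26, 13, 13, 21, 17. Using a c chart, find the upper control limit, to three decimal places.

31.046

c̄ = (24 + 19 + 20 + 17 + 20 + 17 + 14 + 12 + 16 + 19 + 21 + 21 + 26 + 13 + 13 + 21 + 17) / 17 = 310 / 17 = 18.2353
UCL = c̄ + 3√c̄ = 18.2353 + 3 × √18.2353 = 18.2353 + 3 × 4.2703 = 31.0461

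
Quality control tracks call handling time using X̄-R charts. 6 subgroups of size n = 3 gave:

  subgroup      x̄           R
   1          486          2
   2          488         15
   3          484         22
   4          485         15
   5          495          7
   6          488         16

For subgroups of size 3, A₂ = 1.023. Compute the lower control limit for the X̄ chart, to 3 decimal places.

474.538

X̄̄ = (486 + 488 + 484 + 485 + 495 + 488) / 6 = 2926.0000 / 6 = 487.6667
R̄ = (2 + 15 + 22 + 15 + 7 + 16) / 6 = 77.0000 / 6 = 12.8333
LCL = X̄̄ − A₂·R̄ = 487.6667 − 1.023 × 12.8333 = 474.5382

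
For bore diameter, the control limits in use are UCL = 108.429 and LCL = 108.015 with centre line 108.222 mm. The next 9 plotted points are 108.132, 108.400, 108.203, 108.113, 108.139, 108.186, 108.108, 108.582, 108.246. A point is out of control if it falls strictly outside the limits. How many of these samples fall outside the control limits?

Compare each point to [108.015, 108.429]: sample 8 = 108.582 > UCL.

1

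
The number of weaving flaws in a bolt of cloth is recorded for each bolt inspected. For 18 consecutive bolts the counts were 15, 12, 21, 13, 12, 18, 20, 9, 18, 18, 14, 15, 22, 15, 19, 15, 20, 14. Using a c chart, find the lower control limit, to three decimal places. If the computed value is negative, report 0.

4.070

c̄ = (15 + 12 + 21 + 13 + 12 + 18 + 20 + 9 + 18 + 18 + 14 + 15 + 22 + 15 + 19 + 15 + 20 + 14) / 18 = 290 / 18 = 16.1111
LCL = c̄ − 3√c̄ = 16.1111 − 3 × 4.0139 = 4.0695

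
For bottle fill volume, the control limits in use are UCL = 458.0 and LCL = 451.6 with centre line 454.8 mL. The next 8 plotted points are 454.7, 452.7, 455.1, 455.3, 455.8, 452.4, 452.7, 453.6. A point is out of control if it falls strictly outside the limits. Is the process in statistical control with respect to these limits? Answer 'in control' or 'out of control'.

All 8 points lie within [451.6, 458.0].

in control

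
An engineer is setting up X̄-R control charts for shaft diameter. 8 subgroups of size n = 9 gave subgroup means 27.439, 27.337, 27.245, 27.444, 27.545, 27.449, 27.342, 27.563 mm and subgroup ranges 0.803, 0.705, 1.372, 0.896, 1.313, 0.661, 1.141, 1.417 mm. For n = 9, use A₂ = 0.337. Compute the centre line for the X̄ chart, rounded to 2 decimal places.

X̄̄ = (27.439 + 27.337 + 27.245 + 27.444 + 27.545 + 27.449 + 27.342 + 27.563) / 8 = 219.3640 / 8 = 27.4205
CL = X̄̄ = 27.4205

27.42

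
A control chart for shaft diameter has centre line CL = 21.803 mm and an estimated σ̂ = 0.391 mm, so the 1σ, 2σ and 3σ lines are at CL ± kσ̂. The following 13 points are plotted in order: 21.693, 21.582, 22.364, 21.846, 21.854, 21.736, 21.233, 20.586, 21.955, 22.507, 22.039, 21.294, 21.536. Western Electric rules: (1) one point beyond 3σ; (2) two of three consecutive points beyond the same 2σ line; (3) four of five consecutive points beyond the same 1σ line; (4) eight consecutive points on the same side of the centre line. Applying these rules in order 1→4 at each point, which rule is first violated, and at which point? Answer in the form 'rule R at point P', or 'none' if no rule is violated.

rule 1 at point 8

Zone of each point (C = within 1σ̂, B = 1σ̂–2σ̂, A = 2σ̂–3σ̂, * = beyond 3σ̂; sign = side of CL): 1:-C, 2:-C, 3:+B, 4:+C, 5:+C, 6:-C, 7:-B, 8:-*, 9:+C, 10:+B, 11:+C, 12:-B, 13:-C
Rule 1 (one point beyond the 3σ limits) is satisfied at point 8.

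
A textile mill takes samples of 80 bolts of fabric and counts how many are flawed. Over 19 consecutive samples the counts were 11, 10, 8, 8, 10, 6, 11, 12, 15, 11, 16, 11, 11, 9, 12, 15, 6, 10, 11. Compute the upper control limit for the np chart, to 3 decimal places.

p̄ = Σdᵢ / (k·n) = 203 / (19 × 80) = 0.13355
UCL = np̄ + 3·√(np̄(1−p̄)) = 10.6842 + 3 × √(10.6842×0.86645) = 10.6842 + 3 × 3.0426 = 19.8120

19.812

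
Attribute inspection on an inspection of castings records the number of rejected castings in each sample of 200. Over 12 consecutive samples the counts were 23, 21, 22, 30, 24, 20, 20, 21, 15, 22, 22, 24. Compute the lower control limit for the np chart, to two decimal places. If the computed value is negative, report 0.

p̄ = Σdᵢ / (k·n) = 264 / (12 × 200) = 0.11000
LCL = np̄ − 3·√(np̄(1−p̄)) = 22.0000 − 3 × 4.4249 = 8.7252

8.73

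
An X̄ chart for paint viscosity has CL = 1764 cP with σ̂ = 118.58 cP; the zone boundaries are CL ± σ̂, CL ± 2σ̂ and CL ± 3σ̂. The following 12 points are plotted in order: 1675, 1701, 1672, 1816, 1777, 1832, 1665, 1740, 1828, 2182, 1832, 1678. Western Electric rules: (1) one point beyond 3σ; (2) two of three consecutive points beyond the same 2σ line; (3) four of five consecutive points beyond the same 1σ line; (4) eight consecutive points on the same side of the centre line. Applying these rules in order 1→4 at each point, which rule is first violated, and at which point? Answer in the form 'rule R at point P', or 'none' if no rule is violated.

Zone of each point (C = within 1σ̂, B = 1σ̂–2σ̂, A = 2σ̂–3σ̂, * = beyond 3σ̂; sign = side of CL): 1:-C, 2:-C, 3:-C, 4:+C, 5:+C, 6:+C, 7:-C, 8:-C, 9:+C, 10:+*, 11:+C, 12:-C
Rule 1 (one point beyond the 3σ limits) is satisfied at point 10.

rule 1 at point 10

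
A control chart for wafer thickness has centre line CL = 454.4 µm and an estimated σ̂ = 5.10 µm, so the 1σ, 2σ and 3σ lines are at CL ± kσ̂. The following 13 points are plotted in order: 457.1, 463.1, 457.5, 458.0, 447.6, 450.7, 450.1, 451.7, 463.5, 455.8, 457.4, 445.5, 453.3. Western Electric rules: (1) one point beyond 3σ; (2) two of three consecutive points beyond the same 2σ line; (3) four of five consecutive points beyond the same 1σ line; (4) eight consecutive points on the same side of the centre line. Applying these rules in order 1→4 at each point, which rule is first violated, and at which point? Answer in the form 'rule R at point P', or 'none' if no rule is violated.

Zone of each point (C = within 1σ̂, B = 1σ̂–2σ̂, A = 2σ̂–3σ̂, * = beyond 3σ̂; sign = side of CL): 1:+C, 2:+B, 3:+C, 4:+C, 5:-B, 6:-C, 7:-C, 8:-C, 9:+B, 10:+C, 11:+C, 12:-B, 13:-C
No rule fires across all 13 points.

none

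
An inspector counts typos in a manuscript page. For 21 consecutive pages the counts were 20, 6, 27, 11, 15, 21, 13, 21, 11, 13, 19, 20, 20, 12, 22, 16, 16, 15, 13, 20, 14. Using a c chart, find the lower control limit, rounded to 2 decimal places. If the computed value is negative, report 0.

c̄ = (20 + 6 + 27 + 11 + 15 + 21 + 13 + 21 + 11 + 13 + 19 + 20 + 20 + 12 + 22 + 16 + 16 + 15 + 13 + 20 + 14) / 21 = 345 / 21 = 16.4286
LCL = c̄ − 3√c̄ = 16.4286 − 3 × 4.0532 = 4.2689

4.27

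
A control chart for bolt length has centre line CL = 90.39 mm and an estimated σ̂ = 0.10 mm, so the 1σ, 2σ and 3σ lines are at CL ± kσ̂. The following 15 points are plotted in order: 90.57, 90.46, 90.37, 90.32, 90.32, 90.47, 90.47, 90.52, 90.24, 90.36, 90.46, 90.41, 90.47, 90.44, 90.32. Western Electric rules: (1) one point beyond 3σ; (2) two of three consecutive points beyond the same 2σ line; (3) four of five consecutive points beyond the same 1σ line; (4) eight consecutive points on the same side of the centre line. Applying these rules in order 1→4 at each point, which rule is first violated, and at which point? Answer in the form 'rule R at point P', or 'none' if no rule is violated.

Zone of each point (C = within 1σ̂, B = 1σ̂–2σ̂, A = 2σ̂–3σ̂, * = beyond 3σ̂; sign = side of CL): 1:+B, 2:+C, 3:-C, 4:-C, 5:-C, 6:+C, 7:+C, 8:+B, 9:-B, 10:-C, 11:+C, 12:+C, 13:+C, 14:+C, 15:-C
No rule fires across all 15 points.

none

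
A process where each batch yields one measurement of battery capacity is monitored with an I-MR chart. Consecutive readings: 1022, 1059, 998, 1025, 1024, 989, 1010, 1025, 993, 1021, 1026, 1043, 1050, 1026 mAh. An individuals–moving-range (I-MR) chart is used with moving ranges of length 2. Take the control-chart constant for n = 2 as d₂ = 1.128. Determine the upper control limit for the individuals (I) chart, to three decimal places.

X̄ = (1022 + 1059 + 998 + 1025 + 1024 + 989 + 1010 + 1025 + 993 + 1021 + 1026 + 1043 + 1050 + 1026) / 14 = 1022.2143
Moving ranges: 37, 61, 27, 1, 35, 21, 15, 32, 28, 5, 17, 7, 24; M̄R̄ = 310.0000 / 13 = 23.8462
UCL = X̄ + 3·M̄R̄/d₂ = 1022.2143 + 3 × 23.8462 / 1.128 = 1085.6349

1085.635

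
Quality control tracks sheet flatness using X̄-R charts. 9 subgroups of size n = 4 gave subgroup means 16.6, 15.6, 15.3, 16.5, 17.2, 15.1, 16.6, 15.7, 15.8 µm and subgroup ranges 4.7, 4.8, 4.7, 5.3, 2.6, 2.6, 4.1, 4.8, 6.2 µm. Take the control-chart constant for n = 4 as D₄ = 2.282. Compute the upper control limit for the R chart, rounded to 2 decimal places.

10.09

R̄ = (4.7 + 4.8 + 4.7 + 5.3 + 2.6 + 2.6 + 4.1 + 4.8 + 6.2) / 9 = 39.8000 / 9 = 4.4222
UCL_R = D₄·R̄ = 2.282 × 4.4222 = 10.0915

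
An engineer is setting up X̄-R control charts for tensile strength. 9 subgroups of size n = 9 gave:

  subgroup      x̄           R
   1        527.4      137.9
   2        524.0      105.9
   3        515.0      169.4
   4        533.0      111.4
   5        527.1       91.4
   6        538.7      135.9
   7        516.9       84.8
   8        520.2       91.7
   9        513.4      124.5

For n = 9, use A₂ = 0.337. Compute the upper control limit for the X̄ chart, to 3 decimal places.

X̄̄ = (527.4 + 524.0 + 515.0 + 533.0 + 527.1 + 538.7 + 516.9 + 520.2 + 513.4) / 9 = 4715.7000 / 9 = 523.9667
R̄ = (137.9 + 105.9 + 169.4 + 111.4 + 91.4 + 135.9 + 84.8 + 91.7 + 124.5) / 9 = 1052.9000 / 9 = 116.9889
UCL = X̄̄ + A₂·R̄ = 523.9667 + 0.337 × 116.9889 = 563.3919

563.392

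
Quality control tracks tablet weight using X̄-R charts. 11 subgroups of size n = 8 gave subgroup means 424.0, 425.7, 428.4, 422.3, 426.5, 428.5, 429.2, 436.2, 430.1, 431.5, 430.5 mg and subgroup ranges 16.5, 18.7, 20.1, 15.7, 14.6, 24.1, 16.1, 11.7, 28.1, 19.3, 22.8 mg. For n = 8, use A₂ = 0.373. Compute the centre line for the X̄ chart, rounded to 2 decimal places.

428.45

X̄̄ = (424.0 + 425.7 + 428.4 + 422.3 + 426.5 + 428.5 + 429.2 + 436.2 + 430.1 + 431.5 + 430.5) / 11 = 4712.9000 / 11 = 428.4455
CL = X̄̄ = 428.4455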